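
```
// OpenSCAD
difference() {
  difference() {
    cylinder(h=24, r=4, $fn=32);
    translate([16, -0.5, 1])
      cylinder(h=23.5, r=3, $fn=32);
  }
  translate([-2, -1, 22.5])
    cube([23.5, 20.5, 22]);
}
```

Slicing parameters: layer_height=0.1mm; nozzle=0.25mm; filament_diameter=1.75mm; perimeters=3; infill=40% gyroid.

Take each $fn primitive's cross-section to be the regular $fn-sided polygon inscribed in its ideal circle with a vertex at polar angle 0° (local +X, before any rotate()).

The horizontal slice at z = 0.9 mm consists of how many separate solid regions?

At z = 0.9 mm: the cylinder: section is a regular 32-gon, circumradius r=4; the cylinder at (16, -0.5) is absent (z outside [1, 24.5]); After the difference (first − rest): none of the subtracted shapes is present at this height, so the r=4 cylinder is unchanged — 1 connected region; the cube at (-2, -1) does not reach this height (z outside [22.5, 44.5]); Taking the first minus the rest: none of the subtracted shapes is present at this height, so the result so far is unchanged — 1 connected region. The result has 1 disconnected region.

1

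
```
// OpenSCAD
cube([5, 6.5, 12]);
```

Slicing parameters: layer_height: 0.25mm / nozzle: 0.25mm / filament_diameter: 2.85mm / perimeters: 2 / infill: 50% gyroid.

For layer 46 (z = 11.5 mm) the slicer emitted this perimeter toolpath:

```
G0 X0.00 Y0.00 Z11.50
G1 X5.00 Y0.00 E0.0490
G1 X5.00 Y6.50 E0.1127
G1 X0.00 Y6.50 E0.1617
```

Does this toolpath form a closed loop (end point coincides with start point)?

Start point (G0): (0.00, 0.00). End point (last G1): the path does not return to the start — open.

no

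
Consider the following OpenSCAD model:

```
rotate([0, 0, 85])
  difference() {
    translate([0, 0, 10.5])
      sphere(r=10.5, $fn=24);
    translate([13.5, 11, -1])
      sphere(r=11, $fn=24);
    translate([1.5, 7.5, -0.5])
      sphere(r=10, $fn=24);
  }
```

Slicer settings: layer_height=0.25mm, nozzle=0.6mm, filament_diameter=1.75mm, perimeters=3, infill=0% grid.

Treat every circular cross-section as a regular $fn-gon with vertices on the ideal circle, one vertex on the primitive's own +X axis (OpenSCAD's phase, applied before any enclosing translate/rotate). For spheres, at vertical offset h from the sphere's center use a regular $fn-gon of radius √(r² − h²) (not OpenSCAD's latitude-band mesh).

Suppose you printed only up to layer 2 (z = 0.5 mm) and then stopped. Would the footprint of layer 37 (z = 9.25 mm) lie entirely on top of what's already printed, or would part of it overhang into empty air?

part overhangs

Compare the two slices. At z = 0.5: the r=10.5 sphere slices to a regular 24-gon of circumradius 3.202 (√(r²−h²) with h=10 from center) (area = (24/2)·3.202²·sin(360°/24) = 31.83 mm²); the r=11 sphere at (13.5, 11) contributes a regular 24-gon of circumradius √(11²−1.5²) = 10.897 (area = (24/2)·10.897²·sin(360°/24) = 368.82 mm²); the r=10 sphere at (1.5, 7.5) slices to a regular 24-gon of circumradius 9.950 (√(r²−h²) with h=1 from center) (area = (24/2)·9.950²·sin(360°/24) = 307.48 mm²); Subtracting the remaining from the first: starting from the r=10.5 sphere (31.83 mm²), the r=11 sphere at (13.5, 11) misses the remaining region (no effect); the r=10 sphere at (1.5, 7.5) partially overlaps it — only the 28.44 mm² overlap (of its 307.48 mm²) is removed, clipping the outline — area = 3.39 mm²; (whole slice rotated 85° about Z — lengths, areas and connectivity unchanged). At z = 9.25: the r=10.5 sphere slices to a regular 24-gon of circumradius 10.425 (√(r²−h²) with h=1.25 from center) (area = (24/2)·10.425²·sin(360°/24) = 337.56 mm²); the r=11 sphere at (13.5, 11) contributes a regular 24-gon of circumradius √(11²−10.25²) = 3.992 (area = (24/2)·3.992²·sin(360°/24) = 49.50 mm²); the r=10 sphere at (1.5, 7.5) slices to a regular 24-gon of circumradius 2.222 (√(r²−h²) with h=9.75 from center) (area = (24/2)·2.222²·sin(360°/24) = 15.34 mm²); Taking the first minus the rest: starting from the r=10.5 sphere (337.56 mm²), the r=11 sphere at (13.5, 11) misses the remaining region (no effect); the r=10 sphere at (1.5, 7.5) lies wholly inside it (removes its full 15.34 mm² and its 13.92 mm outline becomes a hole wall) — area = 322.23 mm²; (whole slice rotated 85° about Z — lengths, areas and connectivity unchanged). Checking containment: at z = 9.25 the cross-section extends beyond the z = 0.5 cross-section by about 318.84 mm².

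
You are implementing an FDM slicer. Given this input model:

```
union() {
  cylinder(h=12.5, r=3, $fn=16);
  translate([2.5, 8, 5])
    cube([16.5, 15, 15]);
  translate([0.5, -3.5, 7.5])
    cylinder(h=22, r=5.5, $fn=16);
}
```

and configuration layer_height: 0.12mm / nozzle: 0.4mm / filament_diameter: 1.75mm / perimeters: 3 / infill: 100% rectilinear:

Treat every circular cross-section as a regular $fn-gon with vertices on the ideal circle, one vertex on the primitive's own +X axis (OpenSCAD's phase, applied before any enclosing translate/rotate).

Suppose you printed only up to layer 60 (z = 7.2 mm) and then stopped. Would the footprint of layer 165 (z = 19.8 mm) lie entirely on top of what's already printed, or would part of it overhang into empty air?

part overhangs

Compare the two slices. At z = 7.2: the r=3 cylinder contributes a regular 16-gon of circumradius 3 (area = (16/2)·3.000²·sin(360°/16) = 27.55 mm²); the 16.5×15 cube at (2.5, 8) contributes its full rectangle (area 247.50 mm²); the cylinder at (0.5, -3.5) does not reach this height (z outside [7.5, 29.5]); Taking the union: the 2 present regions are separate (no shared area or edge), so areas and boundary lengths simply add and each stays a separate island — area = 275.05 mm². At z = 19.8: the cylinder does not reach this height (z outside [0, 12.5]); the 16.5×15 cube at (2.5, 8) contributes its full rectangle (area 247.50 mm²); the cylinder at (0.5, -3.5): section is a regular 16-gon, circumradius r=5.5 (area = (16/2)·5.500²·sin(360°/16) = 92.61 mm²); Taking the union: the 2 present regions are separate (no shared area or edge), so areas and boundary lengths simply add and each stays a separate island — area = 340.11 mm². Checking containment: at z = 19.8 the cross-section extends beyond the z = 7.2 cross-section by about 69.46 mm².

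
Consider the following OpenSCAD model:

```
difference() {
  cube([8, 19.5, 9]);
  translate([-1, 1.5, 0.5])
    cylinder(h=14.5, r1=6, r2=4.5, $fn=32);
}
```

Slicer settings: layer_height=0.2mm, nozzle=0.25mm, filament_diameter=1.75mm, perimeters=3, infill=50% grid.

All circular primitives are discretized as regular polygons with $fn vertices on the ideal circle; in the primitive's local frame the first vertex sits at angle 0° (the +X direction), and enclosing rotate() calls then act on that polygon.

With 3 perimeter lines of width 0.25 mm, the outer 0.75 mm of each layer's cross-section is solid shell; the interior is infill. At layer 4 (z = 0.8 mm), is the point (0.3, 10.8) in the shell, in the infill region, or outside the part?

At z = 0.8 mm: the 8×19.5 cube contributes its full rectangle; the cone at (-1, 1.5) contributes a regular 32-gon of circumradius 5.969 (interpolated between r1=6 and r2=4.5 at t=0.021); Taking the first minus the rest: starting from the 8×19.5 cube, the cone at (-1, 1.5) partially overlaps it — only the 29.21 mm² overlap (of its 111.21 mm²) is removed, clipping the outline — 1 connected region. Overall, the cross-section is a single solid region. The nearest boundary edge runs (0.00, 7.37)→(0.00, 19.50); distance from the point to it = 0.30 mm. The point is inside the cross-section, 0.30 mm from the nearest boundary — within the 0.75 mm shell band (3 × 0.25).

shell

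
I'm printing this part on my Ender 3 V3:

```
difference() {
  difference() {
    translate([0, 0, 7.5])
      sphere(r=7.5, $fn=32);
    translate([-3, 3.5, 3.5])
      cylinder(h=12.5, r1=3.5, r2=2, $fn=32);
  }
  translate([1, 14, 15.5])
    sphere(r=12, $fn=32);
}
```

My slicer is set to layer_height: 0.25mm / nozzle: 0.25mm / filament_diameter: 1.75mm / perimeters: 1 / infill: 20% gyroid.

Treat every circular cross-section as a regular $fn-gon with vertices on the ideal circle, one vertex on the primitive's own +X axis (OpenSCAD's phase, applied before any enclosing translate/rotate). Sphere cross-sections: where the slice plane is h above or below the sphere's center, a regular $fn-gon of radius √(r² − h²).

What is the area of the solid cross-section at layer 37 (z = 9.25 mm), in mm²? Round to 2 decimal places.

123.66 mm²

At z = 9.25 mm: the r=7.5 sphere slices to a regular 32-gon of circumradius 7.293 (√(r²−h²) with h=1.75 from center) (area = (32/2)·7.293²·sin(360°/32) = 166.02 mm²); the cone at (-3, 3.5): at t=0.460 of its height the radius interpolates to r₁+(r₂−r₁)t = 2.810, giving a regular 32-gon of that circumradius (area = (32/2)·2.810²·sin(360°/32) = 24.65 mm²); After the difference (first − rest): starting from the r=7.5 sphere (166.02 mm²), the cone at (-3, 3.5) partially overlaps it — only the 24.44 mm² overlap (of its 24.65 mm²) is removed, clipping the outline — area = 141.58 mm²; the r=12 sphere at (1, 14) slices to a regular 32-gon of circumradius 10.244 (√(r²−h²) with h=6.25 from center) (area = (32/2)·10.244²·sin(360°/32) = 327.56 mm²); After the difference (first − rest): starting from that combined region (141.58 mm²), the r=12 sphere at (1, 14) partially overlaps it — only the 17.92 mm² overlap (of its 327.56 mm²) is removed, clipping the outline — area = 123.66 mm². Overall, the cross-section is a single solid region. Net area = 123.66 mm².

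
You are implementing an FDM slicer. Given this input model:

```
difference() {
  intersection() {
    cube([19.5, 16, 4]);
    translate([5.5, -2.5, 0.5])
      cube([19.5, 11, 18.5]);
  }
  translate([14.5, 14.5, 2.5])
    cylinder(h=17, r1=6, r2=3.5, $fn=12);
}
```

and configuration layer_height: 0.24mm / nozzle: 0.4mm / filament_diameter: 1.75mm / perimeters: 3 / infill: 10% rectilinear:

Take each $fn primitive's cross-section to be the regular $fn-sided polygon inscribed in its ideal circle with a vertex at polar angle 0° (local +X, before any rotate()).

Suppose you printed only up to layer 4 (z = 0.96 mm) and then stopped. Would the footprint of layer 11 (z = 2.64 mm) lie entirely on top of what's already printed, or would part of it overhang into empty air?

entirely on top

Compare the two slices. At z = 0.96: the cube is present — its section is the full 19.5×16 rectangle (area 312.00 mm²); the cube at (5.5, -2.5) (footprint 19.5×11) is included at this height (area 214.50 mm²); Taking the intersection: the 19.5×11 cube at (5.5, -2.5) partially overlaps the 19.5×16 cube; clipping to the common part keeps 119.00 mm² — area = 119.00 mm²; the cone at (14.5, 14.5) is absent (z outside [2.5, 19.5]); After the difference (first − rest): none of the subtracted shapes is present at this height, so the result so far is unchanged — area = 119.00 mm². At z = 2.64: the cube (footprint 19.5×16) is included at this height (area 312.00 mm²); the 19.5×11 cube at (5.5, -2.5) contributes its full rectangle (area 214.50 mm²); Taking the intersection: the 19.5×11 cube at (5.5, -2.5) partially overlaps the 19.5×16 cube; clipping to the common part keeps 119.00 mm² — area = 119.00 mm²; the cone at (14.5, 14.5) (r1=6→r2=3.5) has section circumradius 5.979 here — a regular 12-gon (area = (12/2)·5.979²·sin(360°/12) = 107.26 mm²); After the difference (first − rest): starting from the result so far (119.00 mm²), the cone at (14.5, 14.5) misses the remaining region (no effect) — area = 119.00 mm². Checking containment: the cross-section at z = 2.64 is a subset of the cross-section at z = 0.96.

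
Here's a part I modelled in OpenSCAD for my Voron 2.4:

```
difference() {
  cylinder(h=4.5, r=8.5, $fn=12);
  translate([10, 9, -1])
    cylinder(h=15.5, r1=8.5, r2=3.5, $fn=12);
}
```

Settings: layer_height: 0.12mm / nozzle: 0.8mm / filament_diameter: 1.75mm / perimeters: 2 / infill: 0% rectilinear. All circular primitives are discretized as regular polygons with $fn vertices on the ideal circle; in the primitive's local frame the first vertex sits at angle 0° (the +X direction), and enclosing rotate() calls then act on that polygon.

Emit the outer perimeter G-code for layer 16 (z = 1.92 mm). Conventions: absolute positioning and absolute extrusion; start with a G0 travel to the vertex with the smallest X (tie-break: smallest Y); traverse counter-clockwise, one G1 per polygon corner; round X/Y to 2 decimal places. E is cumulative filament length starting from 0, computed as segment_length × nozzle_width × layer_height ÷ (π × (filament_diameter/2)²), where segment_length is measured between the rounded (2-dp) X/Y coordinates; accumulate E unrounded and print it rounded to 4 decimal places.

G0 X-8.50 Y0.00 Z1.92
G1 X-7.36 Y-4.25 E0.1756
G1 X-4.25 Y-7.36 E0.3512
G1 X0.00 Y-8.50 E0.5268
G1 X4.25 Y-7.36 E0.7024
G1 X7.36 Y-4.25 E0.8780
G1 X8.50 Y0.00 E1.0536
G1 X7.97 Y1.99 E1.1358
G1 X6.22 Y2.45 E1.2080
G1 X3.45 Y5.22 E1.3643
G1 X2.78 Y7.76 E1.4692
G1 X0.00 Y8.50 E1.5840
G1 X-4.25 Y7.36 E1.7596
G1 X-7.36 Y4.25 E1.9352
G1 X-8.50 Y0.00 E2.1108

At z = 1.92 mm: the r=8.5 cylinder gives a regular 12-gon of circumradius 8.5 (constant along its height); the cone at (10, 9) contributes a regular 12-gon of circumradius 7.558 (interpolated between r1=8.5 and r2=3.5 at t=0.188); Subtracting the remaining from the first: starting from the r=8.5 cylinder, the cone at (10, 9) partially overlaps it — only the 12.20 mm² overlap (of its 171.37 mm²) is removed, clipping the outline — 1 connected region. The outline is a single polygon with 14 vertices. Extrusion per mm of travel: 0.8 × 0.12 / (π × 0.875²) = 0.039912. Accumulating E over each segment gives final E = 2.1108.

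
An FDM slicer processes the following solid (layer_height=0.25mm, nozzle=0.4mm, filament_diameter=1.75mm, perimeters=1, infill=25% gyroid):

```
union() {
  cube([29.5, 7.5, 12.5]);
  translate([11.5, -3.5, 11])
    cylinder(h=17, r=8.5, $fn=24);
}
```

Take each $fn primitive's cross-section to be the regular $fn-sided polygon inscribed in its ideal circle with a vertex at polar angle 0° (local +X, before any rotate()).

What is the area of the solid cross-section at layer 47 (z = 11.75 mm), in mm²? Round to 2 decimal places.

390.86 mm²

At z = 11.75 mm: the 29.5×7.5 cube contributes its full rectangle (area 221.25 mm²); the r=8.5 cylinder at (11.5, -3.5) contributes a regular 24-gon of circumradius 8.5 (area = (24/2)·8.500²·sin(360°/24) = 224.40 mm²); Taking the union: the regions partially overlap — summed areas 445.65 mm² minus the doubly-counted overlap 54.79 mm² gives 390.86 mm² — area = 390.86 mm². Overall, the cross-section is a single solid region. Net area = 390.86 mm².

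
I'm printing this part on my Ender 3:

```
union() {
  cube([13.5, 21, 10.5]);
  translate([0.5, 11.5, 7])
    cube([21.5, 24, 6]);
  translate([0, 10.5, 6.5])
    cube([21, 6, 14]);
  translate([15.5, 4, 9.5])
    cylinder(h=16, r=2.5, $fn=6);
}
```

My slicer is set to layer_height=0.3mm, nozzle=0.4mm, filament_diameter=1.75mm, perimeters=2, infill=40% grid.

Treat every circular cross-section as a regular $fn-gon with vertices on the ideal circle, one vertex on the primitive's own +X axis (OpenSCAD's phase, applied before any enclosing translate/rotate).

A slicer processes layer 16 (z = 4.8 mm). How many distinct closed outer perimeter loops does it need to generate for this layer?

At z = 4.8 mm: the cube is present — its section is the full 13.5×21 rectangle; the cube at (0.5, 11.5) is absent (z outside [7, 13]); the cube at (0, 10.5) is not intersected at this z (z outside [6.5, 20.5]); the cylinder at (15.5, 4) is not intersected at this z (z outside [9.5, 25.5]); Combining (union): only the 13.5×21 cube is present, so the union is just that shape — 1 connected region. The result has 1 disconnected region.

1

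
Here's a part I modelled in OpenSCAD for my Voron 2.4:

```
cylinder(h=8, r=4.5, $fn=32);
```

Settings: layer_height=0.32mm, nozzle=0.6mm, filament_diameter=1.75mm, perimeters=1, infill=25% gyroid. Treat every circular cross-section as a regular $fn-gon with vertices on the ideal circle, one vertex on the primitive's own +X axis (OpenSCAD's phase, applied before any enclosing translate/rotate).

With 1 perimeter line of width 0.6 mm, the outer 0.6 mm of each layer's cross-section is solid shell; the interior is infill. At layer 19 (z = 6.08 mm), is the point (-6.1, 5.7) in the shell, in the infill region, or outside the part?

At z = 6.08 mm: the r=4.5 cylinder gives a regular 32-gon of circumradius 4.5 (constant along its height). Overall, the cross-section is a single solid region. The nearest boundary edge runs (-2.50, 3.74)→(-3.18, 3.18); distance from the point to it = 3.85 mm. The point is not inside any of the regions above, so it lies outside the cross-section (3.85 mm from the nearest boundary).

outside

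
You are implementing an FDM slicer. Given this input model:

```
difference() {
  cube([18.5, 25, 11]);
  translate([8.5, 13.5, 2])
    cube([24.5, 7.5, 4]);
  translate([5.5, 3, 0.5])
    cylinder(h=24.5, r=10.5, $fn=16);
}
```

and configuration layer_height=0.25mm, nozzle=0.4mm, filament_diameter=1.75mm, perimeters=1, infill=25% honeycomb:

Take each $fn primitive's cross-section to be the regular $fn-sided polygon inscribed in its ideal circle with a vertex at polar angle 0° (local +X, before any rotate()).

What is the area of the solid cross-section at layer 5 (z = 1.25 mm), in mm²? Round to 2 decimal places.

At z = 1.25 mm: the cube (footprint 18.5×25) is included at this height (area 462.50 mm²); the cube at (8.5, 13.5) is not intersected at this z (z outside [2, 6]); the r=10.5 cylinder at (5.5, 3) gives a regular 16-gon of circumradius 10.5 (constant along its height) (area = (16/2)·10.500²·sin(360°/16) = 337.53 mm²); Subtracting the remaining from the first: starting from the 18.5×25 cube (462.50 mm²), the r=10.5 cylinder at (5.5, 3) partially overlaps it — only the 185.71 mm² overlap (of its 337.53 mm²) is removed, clipping the outline — area = 276.79 mm². Overall, the cross-section is a single solid region. Net area = 276.79 mm².

276.79 mm²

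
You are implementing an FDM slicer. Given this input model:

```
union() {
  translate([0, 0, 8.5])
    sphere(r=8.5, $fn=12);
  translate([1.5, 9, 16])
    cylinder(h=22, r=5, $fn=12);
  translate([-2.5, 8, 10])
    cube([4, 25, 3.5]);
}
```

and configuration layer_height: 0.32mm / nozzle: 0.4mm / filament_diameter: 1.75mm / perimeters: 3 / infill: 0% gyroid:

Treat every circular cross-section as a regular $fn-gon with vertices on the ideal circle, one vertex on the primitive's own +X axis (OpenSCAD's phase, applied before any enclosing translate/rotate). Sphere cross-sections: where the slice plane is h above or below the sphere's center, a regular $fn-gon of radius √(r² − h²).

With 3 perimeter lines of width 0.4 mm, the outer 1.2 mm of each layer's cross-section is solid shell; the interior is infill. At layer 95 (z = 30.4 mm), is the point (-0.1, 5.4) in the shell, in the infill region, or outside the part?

At z = 30.4 mm: the sphere is not intersected at this z (|z−center|=21.900 > r=8.5); the r=5 cylinder at (1.5, 9) gives a regular 12-gon of circumradius 5 (constant along its height); the cube at (-2.5, 8) is absent (z outside [10, 13.5]); Taking the union: only the r=5 cylinder at (1.5, 9) is present, so the union is just that shape — 1 connected region. Overall, the cross-section is a single solid region. The nearest boundary edge runs (-1.00, 4.67)→(1.50, 4.00); distance from the point to it = 0.94 mm. The point is inside the cross-section, 0.94 mm from the nearest boundary — within the 1.2 mm shell band (3 × 0.4).

shell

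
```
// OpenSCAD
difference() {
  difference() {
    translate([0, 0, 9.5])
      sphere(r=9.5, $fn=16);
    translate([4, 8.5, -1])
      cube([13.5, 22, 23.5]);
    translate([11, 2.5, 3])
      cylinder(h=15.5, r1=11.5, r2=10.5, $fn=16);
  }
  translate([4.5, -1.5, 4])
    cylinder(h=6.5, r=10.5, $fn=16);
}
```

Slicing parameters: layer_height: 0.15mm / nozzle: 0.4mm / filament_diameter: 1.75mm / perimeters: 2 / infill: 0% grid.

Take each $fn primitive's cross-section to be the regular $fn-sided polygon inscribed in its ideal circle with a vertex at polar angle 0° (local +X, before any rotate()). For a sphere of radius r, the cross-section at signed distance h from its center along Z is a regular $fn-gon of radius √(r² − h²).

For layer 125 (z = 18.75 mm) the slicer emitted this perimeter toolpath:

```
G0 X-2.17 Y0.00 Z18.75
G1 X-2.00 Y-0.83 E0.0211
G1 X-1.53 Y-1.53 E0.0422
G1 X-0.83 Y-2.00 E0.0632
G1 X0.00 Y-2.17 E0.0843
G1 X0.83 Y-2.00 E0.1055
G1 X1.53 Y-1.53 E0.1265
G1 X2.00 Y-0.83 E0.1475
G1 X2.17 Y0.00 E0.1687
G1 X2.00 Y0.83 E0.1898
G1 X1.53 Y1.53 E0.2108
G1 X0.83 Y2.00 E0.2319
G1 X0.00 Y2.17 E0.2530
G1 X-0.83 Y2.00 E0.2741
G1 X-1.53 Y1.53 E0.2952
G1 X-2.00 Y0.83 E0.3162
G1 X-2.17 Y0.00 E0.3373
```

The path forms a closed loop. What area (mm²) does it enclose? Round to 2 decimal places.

Apply the shoelace formula to the sequence of (X, Y) vertices; enclosed area = 14.36 mm².

14.36 mm²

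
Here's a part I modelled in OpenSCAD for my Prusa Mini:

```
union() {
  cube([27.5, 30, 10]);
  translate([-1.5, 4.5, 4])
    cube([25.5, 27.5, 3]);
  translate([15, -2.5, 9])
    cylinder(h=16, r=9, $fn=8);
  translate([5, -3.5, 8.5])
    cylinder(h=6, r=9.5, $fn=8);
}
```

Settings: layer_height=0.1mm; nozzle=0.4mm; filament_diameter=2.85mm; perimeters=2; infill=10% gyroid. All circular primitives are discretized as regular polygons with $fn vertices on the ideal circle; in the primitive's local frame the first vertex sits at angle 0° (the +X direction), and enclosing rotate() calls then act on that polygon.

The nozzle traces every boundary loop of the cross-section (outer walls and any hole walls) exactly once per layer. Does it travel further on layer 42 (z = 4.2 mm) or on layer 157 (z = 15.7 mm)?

layer 42 (z = 4.2 mm)

Layer 42 (z = 4.2): the 27.5×30 cube contributes its full rectangle (perimeter 115.00 mm); the 25.5×27.5 cube at (-1.5, 4.5) contributes its full rectangle (perimeter 106.00 mm); the cylinder at (15, -2.5) is absent (z outside [9, 25]); the cylinder at (5, -3.5) is absent (z outside [8.5, 14.5]); Combining (union): the regions partially overlap (shared area 612.00 mm²), so the edge portions inside another operand are dropped and the merged outline is re-measured after clipping — boundary = 122.00 mm. So its perimeter = 122.00 mm. Layer 157 (z = 15.7): the cube does not reach this height (z outside [0, 10]); the cube at (-1.5, 4.5) is absent (z outside [4, 7]); the r=9 cylinder at (15, -2.5) contributes a regular 8-gon of circumradius 9 (perimeter = 2·8·9.000·sin(180°/8) = 55.11 mm); the cylinder at (5, -3.5) is absent (z outside [8.5, 14.5]); Combining (union): only the r=9 cylinder at (15, -2.5) is present, so the union is just that shape — boundary = 55.11 mm. So its perimeter = 55.11 mm. Layer 42 is larger (122.00 vs 55.11 mm).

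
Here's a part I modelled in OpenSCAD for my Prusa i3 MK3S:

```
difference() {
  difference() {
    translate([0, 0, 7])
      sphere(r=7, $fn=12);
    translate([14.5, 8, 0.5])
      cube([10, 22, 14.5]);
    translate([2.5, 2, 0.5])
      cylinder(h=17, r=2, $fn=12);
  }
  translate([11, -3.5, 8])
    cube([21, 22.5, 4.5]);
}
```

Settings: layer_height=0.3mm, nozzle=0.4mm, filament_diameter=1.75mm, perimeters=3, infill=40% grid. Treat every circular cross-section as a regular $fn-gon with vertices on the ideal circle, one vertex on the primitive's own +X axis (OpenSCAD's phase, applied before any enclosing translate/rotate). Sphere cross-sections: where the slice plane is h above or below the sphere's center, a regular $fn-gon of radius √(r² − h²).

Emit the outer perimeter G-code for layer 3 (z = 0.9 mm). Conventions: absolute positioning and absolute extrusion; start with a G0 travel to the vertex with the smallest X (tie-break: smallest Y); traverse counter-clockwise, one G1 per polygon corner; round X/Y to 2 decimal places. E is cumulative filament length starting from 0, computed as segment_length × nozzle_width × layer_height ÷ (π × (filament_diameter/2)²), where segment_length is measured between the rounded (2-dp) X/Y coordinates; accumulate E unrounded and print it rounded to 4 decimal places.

At z = 0.9 mm: the sphere: section is a regular 12-gon, circumradius = √(r²−h²) = √(7²−6.1²) = 3.434; the cube at (14.5, 8) (footprint 10×22) is included at this height; the r=2 cylinder at (2.5, 2) gives a regular 12-gon of circumradius 2 (constant along its height); Taking the first minus the rest: starting from the r=7 sphere, the 10×22 cube at (14.5, 8) misses the remaining region (no effect); the r=2 cylinder at (2.5, 2) partially overlaps it — only the 5.83 mm² overlap (of its 12.00 mm²) is removed, clipping the outline — 1 connected region; the cube at (11, -3.5) is not intersected at this z (z outside [8, 12.5]); Taking the first minus the rest: none of the subtracted shapes is present at this height, so that combined region is unchanged — 1 connected region. The outline is a single polygon with 17 vertices. Extrusion per mm of travel: 0.4 × 0.3 / (π × 0.875²) = 0.049890. Accumulating E over each segment gives final E = 1.1225.

G0 X-3.43 Y0.00 Z0.90
G1 X-2.97 Y-1.72 E0.0888
G1 X-1.72 Y-2.97 E0.1770
G1 X0.00 Y-3.43 E0.2658
G1 X1.72 Y-2.97 E0.3547
G1 X2.97 Y-1.72 E0.4429
G1 X3.43 Y0.00 E0.5317
G1 X3.37 Y0.23 E0.5436
G1 X2.50 Y0.00 E0.5885
G1 X1.50 Y0.27 E0.6401
G1 X0.77 Y1.00 E0.6916
G1 X0.50 Y2.00 E0.7433
G1 X0.77 Y3.00 E0.7950
G1 X0.95 Y3.18 E0.8077
G1 X0.00 Y3.43 E0.8567
G1 X-1.72 Y2.97 E0.9455
G1 X-2.97 Y1.72 E1.0337
G1 X-3.43 Y0.00 E1.1225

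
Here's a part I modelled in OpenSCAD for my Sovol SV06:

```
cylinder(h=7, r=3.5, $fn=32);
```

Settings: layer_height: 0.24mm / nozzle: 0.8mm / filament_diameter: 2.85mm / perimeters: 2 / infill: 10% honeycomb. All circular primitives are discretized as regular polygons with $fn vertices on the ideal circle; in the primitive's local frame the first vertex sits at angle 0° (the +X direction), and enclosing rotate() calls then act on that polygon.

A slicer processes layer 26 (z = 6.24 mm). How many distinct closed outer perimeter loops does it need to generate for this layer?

1

At z = 6.24 mm: the r=3.5 cylinder gives a regular 32-gon of circumradius 3.5 (constant along its height). The result has 1 disconnected region.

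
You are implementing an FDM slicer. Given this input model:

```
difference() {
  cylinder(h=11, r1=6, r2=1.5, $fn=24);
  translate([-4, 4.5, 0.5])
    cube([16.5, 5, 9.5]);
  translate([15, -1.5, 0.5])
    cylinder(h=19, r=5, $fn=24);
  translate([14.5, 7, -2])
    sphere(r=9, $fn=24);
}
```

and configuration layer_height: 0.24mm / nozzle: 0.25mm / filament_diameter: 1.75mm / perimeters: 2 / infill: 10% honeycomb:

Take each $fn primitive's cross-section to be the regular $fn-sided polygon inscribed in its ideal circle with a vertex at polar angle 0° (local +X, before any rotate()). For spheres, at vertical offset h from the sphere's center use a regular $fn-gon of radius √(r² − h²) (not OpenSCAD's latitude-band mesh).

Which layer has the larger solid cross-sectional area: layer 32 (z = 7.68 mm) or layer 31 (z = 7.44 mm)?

Layer 32 (z = 7.68): the cone: at t=0.698 of its height the radius interpolates to r₁+(r₂−r₁)t = 2.858, giving a regular 24-gon of that circumradius (area = (24/2)·2.858²·sin(360°/24) = 25.37 mm²); the cube at (-4, 4.5) is present — its section is the full 16.5×5 rectangle (area 82.50 mm²); the r=5 cylinder at (15, -1.5) contributes a regular 24-gon of circumradius 5 (area = (24/2)·5.000²·sin(360°/24) = 77.65 mm²); the sphere at (14.5, 7) is absent (|z−center|=9.680 > r=9); Taking the first minus the rest: starting from the cone (25.37 mm²), the 16.5×5 cube at (-4, 4.5) misses the remaining region (no effect); the r=5 cylinder at (15, -1.5) misses the remaining region (no effect) — area = 25.37 mm². So its area = 25.37 mm². Layer 31 (z = 7.44): the cone: at t=0.676 of its height the radius interpolates to r₁+(r₂−r₁)t = 2.956, giving a regular 24-gon of that circumradius (area = (24/2)·2.956²·sin(360°/24) = 27.15 mm²); the cube at (-4, 4.5) (footprint 16.5×5) is included at this height (area 82.50 mm²); the r=5 cylinder at (15, -1.5) gives a regular 24-gon of circumradius 5 (constant along its height) (area = (24/2)·5.000²·sin(360°/24) = 77.65 mm²); the sphere at (14.5, 7) is absent (|z−center|=9.440 > r=9); After the difference (first − rest): starting from the cone (27.15 mm²), the 16.5×5 cube at (-4, 4.5) misses the remaining region (no effect); the r=5 cylinder at (15, -1.5) misses the remaining region (no effect) — area = 27.15 mm². So its area = 27.15 mm². Layer 31 is larger (27.15 vs 25.37 mm²).

layer 31 (z = 7.44 mm)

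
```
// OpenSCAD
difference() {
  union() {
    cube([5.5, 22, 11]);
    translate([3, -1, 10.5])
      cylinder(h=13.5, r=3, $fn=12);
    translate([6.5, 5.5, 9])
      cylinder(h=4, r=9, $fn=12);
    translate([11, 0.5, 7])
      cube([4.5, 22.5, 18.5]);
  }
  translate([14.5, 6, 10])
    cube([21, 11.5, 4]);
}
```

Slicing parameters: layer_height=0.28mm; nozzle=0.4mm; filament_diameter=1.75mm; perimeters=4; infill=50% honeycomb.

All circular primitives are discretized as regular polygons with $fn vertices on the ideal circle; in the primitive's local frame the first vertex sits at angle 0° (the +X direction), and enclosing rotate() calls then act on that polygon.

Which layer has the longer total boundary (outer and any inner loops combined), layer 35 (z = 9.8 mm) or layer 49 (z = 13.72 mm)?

Layer 35 (z = 9.8): the 5.5×22 cube contributes its full rectangle (perimeter 55.00 mm); the cylinder at (3, -1) is absent (z outside [10.5, 24]); the r=9 cylinder at (6.5, 5.5) gives a regular 12-gon of circumradius 9 (constant along its height) (perimeter = 2·12·9.000·sin(180°/12) = 55.90 mm); the cube at (11, 0.5) is present — its section is the full 4.5×22.5 rectangle (perimeter 54.00 mm); Combining (union): the regions partially overlap (shared area 114.78 mm²), so the edge portions inside another operand are dropped and the merged outline is re-measured after clipping — boundary = 97.15 mm; the cube at (14.5, 6) does not reach this height (z outside [10, 14]); After the difference (first − rest): none of the subtracted shapes is present at this height, so that combined region is unchanged — boundary = 97.15 mm. So its perimeter = 97.15 mm. Layer 49 (z = 13.72): the cube is absent (z outside [0, 11]); the r=3 cylinder at (3, -1) gives a regular 12-gon of circumradius 3 (constant along its height) (perimeter = 2·12·3.000·sin(180°/12) = 18.63 mm); the cylinder at (6.5, 5.5) is not intersected at this z (z outside [9, 13]); the cube at (11, 0.5) (footprint 4.5×22.5) is included at this height (perimeter 54.00 mm); Merging all regions: the 2 present regions are separate (no shared area or edge), so areas and boundary lengths simply add and each stays a separate island — boundary = 72.63 mm; the cube at (14.5, 6) (footprint 21×11.5) is included at this height (perimeter 65.00 mm); After the difference (first − rest): starting from that combined region, the 21×11.5 cube at (14.5, 6) partially overlaps it — only the 11.50 mm² overlap (of its 241.50 mm²) is removed, clipping the outline — boundary = 74.63 mm. So its perimeter = 74.63 mm. Layer 35 is larger (97.15 vs 74.63 mm).

layer 35 (z = 9.8 mm)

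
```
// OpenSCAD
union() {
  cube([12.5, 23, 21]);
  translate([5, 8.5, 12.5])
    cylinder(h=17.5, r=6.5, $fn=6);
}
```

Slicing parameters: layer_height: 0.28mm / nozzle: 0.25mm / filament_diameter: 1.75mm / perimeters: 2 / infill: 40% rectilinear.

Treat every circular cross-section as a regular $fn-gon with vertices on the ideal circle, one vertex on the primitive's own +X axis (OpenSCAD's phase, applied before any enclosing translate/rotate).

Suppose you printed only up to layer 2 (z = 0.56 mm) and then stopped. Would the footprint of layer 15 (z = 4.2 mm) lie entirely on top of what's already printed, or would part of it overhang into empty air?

entirely on top

Compare the two slices. At z = 0.56: the 12.5×23 cube contributes its full rectangle (area 287.50 mm²); the cylinder at (5, 8.5) does not reach this height (z outside [12.5, 30]); Taking the union: only the 12.5×23 cube is present, so the union is just that shape — area = 287.50 mm². At z = 4.2: the cube (footprint 12.5×23) is included at this height (area 287.50 mm²); the cylinder at (5, 8.5) is absent (z outside [12.5, 30]); Combining (union): only the 12.5×23 cube is present, so the union is just that shape — area = 287.50 mm². Checking containment: the cross-section at z = 4.2 is a subset of the cross-section at z = 0.56.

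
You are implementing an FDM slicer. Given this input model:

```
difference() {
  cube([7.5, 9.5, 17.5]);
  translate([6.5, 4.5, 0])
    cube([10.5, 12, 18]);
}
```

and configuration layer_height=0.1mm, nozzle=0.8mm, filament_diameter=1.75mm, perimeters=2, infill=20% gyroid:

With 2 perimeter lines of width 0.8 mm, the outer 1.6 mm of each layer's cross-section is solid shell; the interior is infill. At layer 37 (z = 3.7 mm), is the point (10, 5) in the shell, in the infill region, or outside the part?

outside

At z = 3.7 mm: the 7.5×9.5 cube contributes its full rectangle; the cube at (6.5, 4.5) (footprint 10.5×12) is included at this height; Subtracting the remaining from the first: starting from the 7.5×9.5 cube, the 10.5×12 cube at (6.5, 4.5) partially overlaps it — only the 5.00 mm² overlap (of its 126.00 mm²) is removed, clipping the outline — 1 connected region. Overall, the cross-section is a single solid region. The nearest boundary edge runs (6.50, 4.50)→(7.50, 4.50); distance from the point to it = 2.55 mm. The point is not inside any of the regions above, so it lies outside the cross-section (2.55 mm from the nearest boundary).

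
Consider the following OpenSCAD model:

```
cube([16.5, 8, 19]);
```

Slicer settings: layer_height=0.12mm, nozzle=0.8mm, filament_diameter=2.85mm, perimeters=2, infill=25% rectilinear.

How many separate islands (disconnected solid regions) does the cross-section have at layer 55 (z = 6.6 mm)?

At z = 6.6 mm: the 16.5×8 cube contributes its full rectangle. Overall, the cross-section is a single solid region. Island count = 1.

1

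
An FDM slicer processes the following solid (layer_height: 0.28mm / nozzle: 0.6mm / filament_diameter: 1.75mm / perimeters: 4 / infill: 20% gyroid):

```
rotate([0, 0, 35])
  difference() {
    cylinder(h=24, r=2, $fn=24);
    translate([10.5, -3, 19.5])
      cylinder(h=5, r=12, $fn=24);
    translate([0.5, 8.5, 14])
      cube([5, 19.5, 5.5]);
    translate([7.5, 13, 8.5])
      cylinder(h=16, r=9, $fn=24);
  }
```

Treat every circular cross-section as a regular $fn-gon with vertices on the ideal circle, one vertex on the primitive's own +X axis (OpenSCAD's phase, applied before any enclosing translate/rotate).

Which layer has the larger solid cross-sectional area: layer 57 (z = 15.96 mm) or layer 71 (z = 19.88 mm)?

layer 57 (z = 15.96 mm)

Layer 57 (z = 15.96): the cylinder: section is a regular 24-gon, circumradius r=2 (area = (24/2)·2.000²·sin(360°/24) = 12.42 mm²); the cylinder at (10.5, -3) is not intersected at this z (z outside [19.5, 24.5]); the cube at (0.5, 8.5) (footprint 5×19.5) is included at this height (area 97.50 mm²); the r=9 cylinder at (7.5, 13) gives a regular 24-gon of circumradius 9 (constant along its height) (area = (24/2)·9.000²·sin(360°/24) = 251.57 mm²); Subtracting the remaining from the first: starting from the r=2 cylinder (12.42 mm²), the 5×19.5 cube at (0.5, 8.5) misses the remaining region (no effect); the r=9 cylinder at (7.5, 13) misses the remaining region (no effect) — area = 12.42 mm²; (rotated 35° about Z; rotation is an isometry so areas/perimeters/island counts are preserved). So its area = 12.42 mm². Layer 71 (z = 19.88): the r=2 cylinder contributes a regular 24-gon of circumradius 2 (area = (24/2)·2.000²·sin(360°/24) = 12.42 mm²); the r=12 cylinder at (10.5, -3) contributes a regular 24-gon of circumradius 12 (area = (24/2)·12.000²·sin(360°/24) = 447.24 mm²); the cube at (0.5, 8.5) is not intersected at this z (z outside [14, 19.5]); the r=9 cylinder at (7.5, 13) contributes a regular 24-gon of circumradius 9 (area = (24/2)·9.000²·sin(360°/24) = 251.57 mm²); Taking the first minus the rest: starting from the r=2 cylinder (12.42 mm²), the r=12 cylinder at (10.5, -3) partially overlaps it — only the 9.89 mm² overlap (of its 447.24 mm²) is removed, clipping the outline; the r=9 cylinder at (7.5, 13) misses the remaining region (no effect) — area = 2.54 mm²; (whole slice rotated 35° about Z — lengths, areas and connectivity unchanged). So its area = 2.54 mm². Layer 57 is larger (12.42 vs 2.54 mm²).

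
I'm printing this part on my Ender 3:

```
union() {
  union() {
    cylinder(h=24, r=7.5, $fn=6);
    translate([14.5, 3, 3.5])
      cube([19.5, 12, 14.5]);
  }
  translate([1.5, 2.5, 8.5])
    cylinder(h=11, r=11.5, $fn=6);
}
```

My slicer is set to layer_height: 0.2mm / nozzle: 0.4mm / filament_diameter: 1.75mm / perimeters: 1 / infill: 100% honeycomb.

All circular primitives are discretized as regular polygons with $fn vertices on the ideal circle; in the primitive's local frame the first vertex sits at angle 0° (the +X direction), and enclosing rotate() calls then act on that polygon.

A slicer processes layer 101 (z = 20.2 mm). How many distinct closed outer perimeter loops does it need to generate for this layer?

1

At z = 20.2 mm: the r=7.5 cylinder gives a regular 6-gon of circumradius 7.5 (constant along its height); the cube at (14.5, 3) is not intersected at this z (z outside [3.5, 18]); Taking the union: only the r=7.5 cylinder is present, so the union is just that shape — 1 connected region; the cylinder at (1.5, 2.5) does not reach this height (z outside [8.5, 19.5]); Merging all regions: only the result so far is present, so the union is just that shape — 1 connected region. The result has 1 disconnected region.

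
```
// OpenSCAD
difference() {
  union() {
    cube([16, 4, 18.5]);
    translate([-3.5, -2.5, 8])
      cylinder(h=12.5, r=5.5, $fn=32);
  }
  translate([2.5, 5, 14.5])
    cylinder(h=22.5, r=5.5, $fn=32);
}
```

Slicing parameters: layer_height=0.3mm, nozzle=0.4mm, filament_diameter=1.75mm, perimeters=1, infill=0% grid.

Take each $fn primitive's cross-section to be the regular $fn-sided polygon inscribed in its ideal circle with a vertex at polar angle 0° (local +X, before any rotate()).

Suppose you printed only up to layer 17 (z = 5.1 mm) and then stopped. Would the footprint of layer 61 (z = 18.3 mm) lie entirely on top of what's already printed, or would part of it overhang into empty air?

Compare the two slices. At z = 5.1: the 16×4 cube contributes its full rectangle (area 64.00 mm²); the cylinder at (-3.5, -2.5) does not reach this height (z outside [8, 20.5]); Merging all regions: only the 16×4 cube is present, so the union is just that shape — area = 64.00 mm²; the cylinder at (2.5, 5) does not reach this height (z outside [14.5, 37]); After the difference (first − rest): none of the subtracted shapes is present at this height, so the result so far is unchanged — area = 64.00 mm². At z = 18.3: the cube (footprint 16×4) is included at this height (area 64.00 mm²); the r=5.5 cylinder at (-3.5, -2.5) gives a regular 32-gon of circumradius 5.5 (constant along its height) (area = (32/2)·5.500²·sin(360°/32) = 94.42 mm²); Combining (union): the regions partially overlap — summed areas 158.42 mm² minus the doubly-counted overlap 1.35 mm² gives 157.07 mm² — area = 157.07 mm²; the r=5.5 cylinder at (2.5, 5) contributes a regular 32-gon of circumradius 5.5 (area = (32/2)·5.500²·sin(360°/32) = 94.42 mm²); Subtracting the remaining from the first: starting from the result so far (157.07 mm²), the r=5.5 cylinder at (2.5, 5) partially overlaps it — only the 30.94 mm² overlap (of its 94.42 mm²) is removed, clipping the outline — area = 126.14 mm². Checking containment: at z = 18.3 the cross-section extends beyond the z = 5.1 cross-section by about 89.55 mm².

part overhangs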